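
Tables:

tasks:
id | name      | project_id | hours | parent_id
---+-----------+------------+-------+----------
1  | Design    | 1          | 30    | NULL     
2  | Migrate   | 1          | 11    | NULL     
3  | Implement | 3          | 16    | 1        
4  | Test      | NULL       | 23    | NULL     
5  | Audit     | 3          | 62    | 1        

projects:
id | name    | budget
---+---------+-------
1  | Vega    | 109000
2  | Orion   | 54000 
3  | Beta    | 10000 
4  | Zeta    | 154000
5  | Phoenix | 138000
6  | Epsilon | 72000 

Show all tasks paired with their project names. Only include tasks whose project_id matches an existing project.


INNER JOIN keeps only tasks rows whose project_id matches an id in projects. Walk through each task:
  - task 1 (Design): project_id=1 -> matches Vega
  - task 2 (Migrate): project_id=1 -> matches Vega
  - task 3 (Implement): project_id=3 -> matches Beta
  - task 4 (Test): project_id=NULL, no match -> dropped
  - task 5 (Audit): project_id=3 -> matches Beta
So 1 of 5 rows is dropped.

SQL:
SELECT a.name, b.name AS project
FROM tasks a
INNER JOIN projects b ON a.project_id = b.id

Result:
name      | project
----------+--------
Design    | Vega   
Migrate   | Vega   
Implement | Beta   
Audit     | Beta   


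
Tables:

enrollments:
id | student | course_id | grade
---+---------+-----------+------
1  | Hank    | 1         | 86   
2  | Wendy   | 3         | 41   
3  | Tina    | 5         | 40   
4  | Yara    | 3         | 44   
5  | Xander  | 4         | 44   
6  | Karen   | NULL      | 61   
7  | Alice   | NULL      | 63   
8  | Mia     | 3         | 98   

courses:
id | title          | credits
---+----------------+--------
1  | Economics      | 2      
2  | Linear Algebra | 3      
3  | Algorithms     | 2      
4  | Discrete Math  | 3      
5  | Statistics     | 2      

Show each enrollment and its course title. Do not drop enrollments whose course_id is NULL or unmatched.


LEFT JOIN keeps every row from enrollments (the left table); where course_id has no match in courses, the course columns become NULL. Walk through each enrollment:
  - enrollment 1 (Hank): course_id=1 -> matches Economics
  - enrollment 2 (Wendy): course_id=3 -> matches Algorithms
  - enrollment 3 (Tina): course_id=5 -> matches Statistics
  - enrollment 4 (Yara): course_id=3 -> matches Algorithms
  - enrollment 5 (Xander): course_id=4 -> matches Discrete Math
  - enrollment 6 (Karen): course_id=NULL, no match -> kept with NULL
  - enrollment 7 (Alice): course_id=NULL, no match -> kept with NULL
  - enrollment 8 (Mia): course_id=3 -> matches Algorithms
All 8 rows appear; 2 have NULL course.

SQL:
SELECT a.student, b.title AS course
FROM enrollments a
LEFT JOIN courses b ON a.course_id = b.id

Result:
student | course       
--------+--------------
Hank    | Economics    
Wendy   | Algorithms   
Tina    | Statistics   
Yara    | Algorithms   
Xander  | Discrete Math
Karen   | NULL         
Alice   | NULL         
Mia     | Algorithms   


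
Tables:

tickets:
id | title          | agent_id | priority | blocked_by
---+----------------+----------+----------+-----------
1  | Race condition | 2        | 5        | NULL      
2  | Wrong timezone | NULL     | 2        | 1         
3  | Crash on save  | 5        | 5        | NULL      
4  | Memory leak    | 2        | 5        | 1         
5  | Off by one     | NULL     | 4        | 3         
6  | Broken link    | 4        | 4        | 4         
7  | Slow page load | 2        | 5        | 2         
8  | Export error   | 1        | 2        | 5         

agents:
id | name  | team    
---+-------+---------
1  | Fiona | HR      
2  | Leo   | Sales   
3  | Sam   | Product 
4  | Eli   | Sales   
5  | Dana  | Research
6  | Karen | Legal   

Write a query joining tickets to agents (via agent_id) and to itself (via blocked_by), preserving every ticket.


Two LEFT JOINs from the same base table tickets: one to agents via agent_id, one to tickets itself via blocked_by. Both are LEFT so every ticket is preserved.
Match against agents:
  - ticket 1 (Race condition): agent_id=2 -> matches Leo
  - ticket 2 (Wrong timezone): agent_id=NULL, no match -> kept with NULL
  - ticket 3 (Crash on save): agent_id=5 -> matches Dana
  - ticket 4 (Memory leak): agent_id=2 -> matches Leo
  - ticket 5 (Off by one): agent_id=NULL, no match -> kept with NULL
  - ticket 6 (Broken link): agent_id=4 -> matches Eli
  - ticket 7 (Slow page load): agent_id=2 -> matches Leo
  - ticket 8 (Export error): agent_id=1 -> matches Fiona
Match against tickets (self):
  - ticket 1 (Race condition): blocked_by=NULL -> NULL
  - ticket 2 (Wrong timezone): blocked_by=1 -> Race condition
  - ticket 3 (Crash on save): blocked_by=NULL -> NULL
  - ticket 4 (Memory leak): blocked_by=1 -> Race condition
  - ticket 5 (Off by one): blocked_by=3 -> Crash on save
  - ticket 6 (Broken link): blocked_by=4 -> Memory leak
  - ticket 7 (Slow page load): blocked_by=2 -> Wrong timezone
  - ticket 8 (Export error): blocked_by=5 -> Off by one

SQL:
SELECT a.title, b.name AS agent, c.title AS blocked_by
FROM tickets a
LEFT JOIN agents b ON a.agent_id = b.id
LEFT JOIN tickets c ON a.blocked_by = c.id

Result:
title          | agent | blocked_by    
---------------+-------+---------------
Race condition | Leo   | NULL          
Wrong timezone | NULL  | Race condition
Crash on save  | Dana  | NULL          
Memory leak    | Leo   | Race condition
Off by one     | NULL  | Crash on save 
Broken link    | Eli   | Memory leak   
Slow page load | Leo   | Wrong timezone
Export error   | Fiona | Off by one    


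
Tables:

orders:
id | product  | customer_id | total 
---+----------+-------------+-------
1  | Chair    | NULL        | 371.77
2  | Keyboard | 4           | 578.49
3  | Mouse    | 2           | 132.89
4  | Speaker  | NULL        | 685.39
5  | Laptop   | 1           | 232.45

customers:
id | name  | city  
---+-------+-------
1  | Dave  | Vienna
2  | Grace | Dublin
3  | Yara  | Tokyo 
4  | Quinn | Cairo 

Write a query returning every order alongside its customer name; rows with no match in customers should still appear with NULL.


LEFT JOIN keeps every row from orders (the left table); where customer_id has no match in customers, the customer columns become NULL. Walk through each order:
  - order 1 (Chair): customer_id=NULL, no match -> kept with NULL
  - order 2 (Keyboard): customer_id=4 -> matches Quinn
  - order 3 (Mouse): customer_id=2 -> matches Grace
  - order 4 (Speaker): customer_id=NULL, no match -> kept with NULL
  - order 5 (Laptop): customer_id=1 -> matches Dave
All 5 rows appear; 2 have NULL customer.

SQL:
SELECT a.product, b.name AS customer
FROM orders a
LEFT JOIN customers b ON a.customer_id = b.id

Result:
product  | customer
---------+---------
Chair    | NULL    
Keyboard | Quinn   
Mouse    | Grace   
Speaker  | NULL    
Laptop   | Dave    


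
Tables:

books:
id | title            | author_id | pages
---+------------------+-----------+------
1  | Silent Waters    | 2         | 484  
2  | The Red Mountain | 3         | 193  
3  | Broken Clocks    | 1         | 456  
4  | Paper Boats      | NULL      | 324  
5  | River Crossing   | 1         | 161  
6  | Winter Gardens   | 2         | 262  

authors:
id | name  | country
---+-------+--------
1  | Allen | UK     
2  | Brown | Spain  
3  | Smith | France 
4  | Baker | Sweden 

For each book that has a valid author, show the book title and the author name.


INNER JOIN keeps only books rows whose author_id matches an id in authors. Walk through each book:
  - book 1 (Silent Waters): author_id=2 -> matches Brown
  - book 2 (The Red Mountain): author_id=3 -> matches Smith
  - book 3 (Broken Clocks): author_id=1 -> matches Allen
  - book 4 (Paper Boats): author_id=NULL, no match -> dropped
  - book 5 (River Crossing): author_id=1 -> matches Allen
  - book 6 (Winter Gardens): author_id=2 -> matches Brown
So 1 of 6 rows is dropped.

SQL:
SELECT a.title, b.name AS author
FROM books a
INNER JOIN authors b ON a.author_id = b.id

Result:
title            | author
-----------------+-------
Silent Waters    | Brown 
The Red Mountain | Smith 
Broken Clocks    | Allen 
River Crossing   | Allen 
Winter Gardens   | Brown 


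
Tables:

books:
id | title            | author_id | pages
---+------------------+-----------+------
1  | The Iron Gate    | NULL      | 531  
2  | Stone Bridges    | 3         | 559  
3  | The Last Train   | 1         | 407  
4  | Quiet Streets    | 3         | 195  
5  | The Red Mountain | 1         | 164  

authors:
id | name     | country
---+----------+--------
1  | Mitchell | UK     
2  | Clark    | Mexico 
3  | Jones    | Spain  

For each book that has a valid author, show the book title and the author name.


INNER JOIN keeps only books rows whose author_id matches an id in authors. Walk through each book:
  - book 1 (The Iron Gate): author_id=NULL, no match -> dropped
  - book 2 (Stone Bridges): author_id=3 -> matches Jones
  - book 3 (The Last Train): author_id=1 -> matches Mitchell
  - book 4 (Quiet Streets): author_id=3 -> matches Jones
  - book 5 (The Red Mountain): author_id=1 -> matches Mitchell
So 1 of 5 rows is dropped.

SQL:
SELECT a.title, b.name AS author
FROM books a
INNER JOIN authors b ON a.author_id = b.id

Result:
title            | author  
-----------------+---------
Stone Bridges    | Jones   
The Last Train   | Mitchell
Quiet Streets    | Jones   
The Red Mountain | Mitchell


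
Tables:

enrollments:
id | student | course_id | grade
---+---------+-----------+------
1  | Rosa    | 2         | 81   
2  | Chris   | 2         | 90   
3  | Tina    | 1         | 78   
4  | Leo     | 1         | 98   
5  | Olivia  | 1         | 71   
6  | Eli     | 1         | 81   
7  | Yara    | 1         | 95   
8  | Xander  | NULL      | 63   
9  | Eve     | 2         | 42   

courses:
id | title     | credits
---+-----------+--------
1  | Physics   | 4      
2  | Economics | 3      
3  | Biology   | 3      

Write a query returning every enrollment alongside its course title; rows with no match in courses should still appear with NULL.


LEFT JOIN keeps every row from enrollments (the left table); where course_id has no match in courses, the course columns become NULL. Walk through each enrollment:
  - enrollment 1 (Rosa): course_id=2 -> matches Economics
  - enrollment 2 (Chris): course_id=2 -> matches Economics
  - enrollment 3 (Tina): course_id=1 -> matches Physics
  - enrollment 4 (Leo): course_id=1 -> matches Physics
  - enrollment 5 (Olivia): course_id=1 -> matches Physics
  - enrollment 6 (Eli): course_id=1 -> matches Physics
  - enrollment 7 (Yara): course_id=1 -> matches Physics
  - enrollment 8 (Xander): course_id=NULL, no match -> kept with NULL
  - enrollment 9 (Eve): course_id=2 -> matches Economics
All 9 rows appear; 1 has NULL course.

SQL:
SELECT a.student, b.title AS course
FROM enrollments a
LEFT JOIN courses b ON a.course_id = b.id

Result:
student | course   
--------+----------
Rosa    | Economics
Chris   | Economics
Tina    | Physics  
Leo     | Physics  
Olivia  | Physics  
Eli     | Physics  
Yara    | Physics  
Xander  | NULL     
Eve     | Economics


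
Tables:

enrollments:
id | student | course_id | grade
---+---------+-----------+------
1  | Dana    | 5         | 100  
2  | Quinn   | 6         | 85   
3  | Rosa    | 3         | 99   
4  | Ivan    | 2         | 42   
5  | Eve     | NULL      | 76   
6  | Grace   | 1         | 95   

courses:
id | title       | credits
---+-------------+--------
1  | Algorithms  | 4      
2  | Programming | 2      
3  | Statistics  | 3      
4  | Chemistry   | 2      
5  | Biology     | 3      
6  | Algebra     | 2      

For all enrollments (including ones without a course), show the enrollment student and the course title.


LEFT JOIN keeps every row from enrollments (the left table); where course_id has no match in courses, the course columns become NULL. Walk through each enrollment:
  - enrollment 1 (Dana): course_id=5 -> matches Biology
  - enrollment 2 (Quinn): course_id=6 -> matches Algebra
  - enrollment 3 (Rosa): course_id=3 -> matches Statistics
  - enrollment 4 (Ivan): course_id=2 -> matches Programming
  - enrollment 5 (Eve): course_id=NULL, no match -> kept with NULL
  - enrollment 6 (Grace): course_id=1 -> matches Algorithms
All 6 rows appear; 1 has NULL course.

SQL:
SELECT a.student, b.title AS course
FROM enrollments a
LEFT JOIN courses b ON a.course_id = b.id

Result:
student | course     
--------+------------
Dana    | Biology    
Quinn   | Algebra    
Rosa    | Statistics 
Ivan    | Programming
Eve     | NULL       
Grace   | Algorithms 


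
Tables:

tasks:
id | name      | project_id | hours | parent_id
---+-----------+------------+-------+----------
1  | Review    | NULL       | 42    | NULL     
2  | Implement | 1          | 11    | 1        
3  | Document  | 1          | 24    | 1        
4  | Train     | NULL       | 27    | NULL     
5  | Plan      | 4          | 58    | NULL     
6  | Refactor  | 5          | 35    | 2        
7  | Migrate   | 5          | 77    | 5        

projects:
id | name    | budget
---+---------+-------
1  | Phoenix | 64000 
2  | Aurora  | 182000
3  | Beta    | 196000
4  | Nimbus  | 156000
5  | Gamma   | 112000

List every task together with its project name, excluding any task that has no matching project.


INNER JOIN keeps only tasks rows whose project_id matches an id in projects. Walk through each task:
  - task 1 (Review): project_id=NULL, no match -> dropped
  - task 2 (Implement): project_id=1 -> matches Phoenix
  - task 3 (Document): project_id=1 -> matches Phoenix
  - task 4 (Train): project_id=NULL, no match -> dropped
  - task 5 (Plan): project_id=4 -> matches Nimbus
  - task 6 (Refactor): project_id=5 -> matches Gamma
  - task 7 (Migrate): project_id=5 -> matches Gamma
So 2 of 7 rows are dropped.

SQL:
SELECT a.name, b.name AS project
FROM tasks a
INNER JOIN projects b ON a.project_id = b.id

Result:
name      | project
----------+--------
Implement | Phoenix
Document  | Phoenix
Plan      | Nimbus 
Refactor  | Gamma  
Migrate   | Gamma  


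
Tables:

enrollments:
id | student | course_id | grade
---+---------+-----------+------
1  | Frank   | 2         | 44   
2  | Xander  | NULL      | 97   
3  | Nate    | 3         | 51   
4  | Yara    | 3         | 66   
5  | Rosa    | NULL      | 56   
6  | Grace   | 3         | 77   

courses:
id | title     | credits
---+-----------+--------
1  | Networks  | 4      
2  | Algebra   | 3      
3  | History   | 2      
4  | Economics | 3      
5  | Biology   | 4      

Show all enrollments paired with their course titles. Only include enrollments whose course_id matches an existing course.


INNER JOIN keeps only enrollments rows whose course_id matches an id in courses. Walk through each enrollment:
  - enrollment 1 (Frank): course_id=2 -> matches Algebra
  - enrollment 2 (Xander): course_id=NULL, no match -> dropped
  - enrollment 3 (Nate): course_id=3 -> matches History
  - enrollment 4 (Yara): course_id=3 -> matches History
  - enrollment 5 (Rosa): course_id=NULL, no match -> dropped
  - enrollment 6 (Grace): course_id=3 -> matches History
So 2 of 6 rows are dropped.

SQL:
SELECT a.student, b.title AS course
FROM enrollments a
INNER JOIN courses b ON a.course_id = b.id

Result:
student | course 
--------+--------
Frank   | Algebra
Nate    | History
Yara    | History
Grace   | History


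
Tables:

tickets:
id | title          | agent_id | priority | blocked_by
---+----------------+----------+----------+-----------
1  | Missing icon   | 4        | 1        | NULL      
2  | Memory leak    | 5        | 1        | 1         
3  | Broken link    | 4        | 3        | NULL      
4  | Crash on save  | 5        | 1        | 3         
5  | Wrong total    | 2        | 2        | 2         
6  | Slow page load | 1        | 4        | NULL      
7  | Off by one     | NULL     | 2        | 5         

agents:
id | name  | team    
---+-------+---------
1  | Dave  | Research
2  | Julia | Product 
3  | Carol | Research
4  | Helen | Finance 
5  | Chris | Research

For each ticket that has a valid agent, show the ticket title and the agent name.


INNER JOIN keeps only tickets rows whose agent_id matches an id in agents. Walk through each ticket:
  - ticket 1 (Missing icon): agent_id=4 -> matches Helen
  - ticket 2 (Memory leak): agent_id=5 -> matches Chris
  - ticket 3 (Broken link): agent_id=4 -> matches Helen
  - ticket 4 (Crash on save): agent_id=5 -> matches Chris
  - ticket 5 (Wrong total): agent_id=2 -> matches Julia
  - ticket 6 (Slow page load): agent_id=1 -> matches Dave
  - ticket 7 (Off by one): agent_id=NULL, no match -> dropped
So 1 of 7 rows is dropped.

SQL:
SELECT a.title, b.name AS agent
FROM tickets a
INNER JOIN agents b ON a.agent_id = b.id

Result:
title          | agent
---------------+------
Missing icon   | Helen
Memory leak    | Chris
Broken link    | Helen
Crash on save  | Chris
Wrong total    | Julia
Slow page load | Dave 


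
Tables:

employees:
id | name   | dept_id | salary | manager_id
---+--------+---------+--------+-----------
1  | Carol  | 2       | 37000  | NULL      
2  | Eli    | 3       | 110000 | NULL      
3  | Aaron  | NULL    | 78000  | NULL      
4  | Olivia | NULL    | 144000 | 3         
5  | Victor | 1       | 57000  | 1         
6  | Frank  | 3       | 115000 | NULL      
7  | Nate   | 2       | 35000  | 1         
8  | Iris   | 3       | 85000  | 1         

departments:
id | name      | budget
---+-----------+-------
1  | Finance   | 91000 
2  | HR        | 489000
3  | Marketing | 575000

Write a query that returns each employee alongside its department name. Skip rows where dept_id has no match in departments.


INNER JOIN keeps only employees rows whose dept_id matches an id in departments. Walk through each employee:
  - employee 1 (Carol): dept_id=2 -> matches HR
  - employee 2 (Eli): dept_id=3 -> matches Marketing
  - employee 3 (Aaron): dept_id=NULL, no match -> dropped
  - employee 4 (Olivia): dept_id=NULL, no match -> dropped
  - employee 5 (Victor): dept_id=1 -> matches Finance
  - employee 6 (Frank): dept_id=3 -> matches Marketing
  - employee 7 (Nate): dept_id=2 -> matches HR
  - employee 8 (Iris): dept_id=3 -> matches Marketing
So 2 of 8 rows are dropped.

SQL:
SELECT a.name, b.name AS department
FROM employees a
INNER JOIN departments b ON a.dept_id = b.id

Result:
name   | department
-------+-----------
Carol  | HR        
Eli    | Marketing 
Victor | Finance   
Frank  | Marketing 
Nate   | HR        
Iris   | Marketing 


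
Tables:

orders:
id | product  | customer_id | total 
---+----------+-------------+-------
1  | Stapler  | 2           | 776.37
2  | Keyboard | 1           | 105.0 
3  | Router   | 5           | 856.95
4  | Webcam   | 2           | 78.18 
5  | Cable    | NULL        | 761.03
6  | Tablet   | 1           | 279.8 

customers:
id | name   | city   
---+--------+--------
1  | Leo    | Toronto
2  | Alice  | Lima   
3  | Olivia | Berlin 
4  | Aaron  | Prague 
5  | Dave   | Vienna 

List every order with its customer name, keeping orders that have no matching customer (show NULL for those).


LEFT JOIN keeps every row from orders (the left table); where customer_id has no match in customers, the customer columns become NULL. Walk through each order:
  - order 1 (Stapler): customer_id=2 -> matches Alice
  - order 2 (Keyboard): customer_id=1 -> matches Leo
  - order 3 (Router): customer_id=5 -> matches Dave
  - order 4 (Webcam): customer_id=2 -> matches Alice
  - order 5 (Cable): customer_id=NULL, no match -> kept with NULL
  - order 6 (Tablet): customer_id=1 -> matches Leo
All 6 rows appear; 1 has NULL customer.

SQL:
SELECT a.product, b.name AS customer
FROM orders a
LEFT JOIN customers b ON a.customer_id = b.id

Result:
product  | customer
---------+---------
Stapler  | Alice   
Keyboard | Leo     
Router   | Dave    
Webcam   | Alice   
Cable    | NULL    
Tablet   | Leo     


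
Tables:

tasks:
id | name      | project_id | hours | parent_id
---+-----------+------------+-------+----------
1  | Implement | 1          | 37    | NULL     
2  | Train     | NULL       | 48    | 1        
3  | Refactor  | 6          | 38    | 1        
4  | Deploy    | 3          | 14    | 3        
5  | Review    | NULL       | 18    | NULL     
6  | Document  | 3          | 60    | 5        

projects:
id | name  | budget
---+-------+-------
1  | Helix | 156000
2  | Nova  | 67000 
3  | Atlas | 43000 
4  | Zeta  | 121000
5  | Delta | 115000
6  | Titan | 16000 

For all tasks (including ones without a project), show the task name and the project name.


LEFT JOIN keeps every row from tasks (the left table); where project_id has no match in projects, the project columns become NULL. Walk through each task:
  - task 1 (Implement): project_id=1 -> matches Helix
  - task 2 (Train): project_id=NULL, no match -> kept with NULL
  - task 3 (Refactor): project_id=6 -> matches Titan
  - task 4 (Deploy): project_id=3 -> matches Atlas
  - task 5 (Review): project_id=NULL, no match -> kept with NULL
  - task 6 (Document): project_id=3 -> matches Atlas
All 6 rows appear; 2 have NULL project.

SQL:
SELECT a.name, b.name AS project
FROM tasks a
LEFT JOIN projects b ON a.project_id = b.id

Result:
name      | project
----------+--------
Implement | Helix  
Train     | NULL   
Refactor  | Titan  
Deploy    | Atlas  
Review    | NULL   
Document  | Atlas  


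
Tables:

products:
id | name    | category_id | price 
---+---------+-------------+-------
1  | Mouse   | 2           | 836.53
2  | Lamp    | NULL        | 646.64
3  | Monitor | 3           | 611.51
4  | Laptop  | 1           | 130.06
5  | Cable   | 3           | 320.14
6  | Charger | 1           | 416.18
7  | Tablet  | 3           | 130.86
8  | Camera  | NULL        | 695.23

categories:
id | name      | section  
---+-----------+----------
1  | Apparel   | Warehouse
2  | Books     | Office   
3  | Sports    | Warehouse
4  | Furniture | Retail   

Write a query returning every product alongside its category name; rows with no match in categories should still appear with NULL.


LEFT JOIN keeps every row from products (the left table); where category_id has no match in categories, the category columns become NULL. Walk through each product:
  - product 1 (Mouse): category_id=2 -> matches Books
  - product 2 (Lamp): category_id=NULL, no match -> kept with NULL
  - product 3 (Monitor): category_id=3 -> matches Sports
  - product 4 (Laptop): category_id=1 -> matches Apparel
  - product 5 (Cable): category_id=3 -> matches Sports
  - product 6 (Charger): category_id=1 -> matches Apparel
  - product 7 (Tablet): category_id=3 -> matches Sports
  - product 8 (Camera): category_id=NULL, no match -> kept with NULL
All 8 rows appear; 2 have NULL category.

SQL:
SELECT a.name, b.name AS category
FROM products a
LEFT JOIN categories b ON a.category_id = b.id

Result:
name    | category
--------+---------
Mouse   | Books   
Lamp    | NULL    
Monitor | Sports  
Laptop  | Apparel 
Cable   | Sports  
Charger | Apparel 
Tablet  | Sports  
Camera  | NULL    


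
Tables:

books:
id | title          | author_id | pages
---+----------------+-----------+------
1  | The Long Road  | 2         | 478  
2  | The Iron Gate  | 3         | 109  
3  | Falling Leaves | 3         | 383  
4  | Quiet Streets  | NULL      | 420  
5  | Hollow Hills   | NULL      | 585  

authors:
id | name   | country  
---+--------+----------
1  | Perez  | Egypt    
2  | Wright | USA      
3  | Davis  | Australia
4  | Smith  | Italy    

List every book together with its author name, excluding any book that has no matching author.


INNER JOIN keeps only books rows whose author_id matches an id in authors. Walk through each book:
  - book 1 (The Long Road): author_id=2 -> matches Wright
  - book 2 (The Iron Gate): author_id=3 -> matches Davis
  - book 3 (Falling Leaves): author_id=3 -> matches Davis
  - book 4 (Quiet Streets): author_id=NULL, no match -> dropped
  - book 5 (Hollow Hills): author_id=NULL, no match -> dropped
So 2 of 5 rows are dropped.

SQL:
SELECT a.title, b.name AS author
FROM books a
INNER JOIN authors b ON a.author_id = b.id

Result:
title          | author
---------------+-------
The Long Road  | Wright
The Iron Gate  | Davis 
Falling Leaves | Davis 


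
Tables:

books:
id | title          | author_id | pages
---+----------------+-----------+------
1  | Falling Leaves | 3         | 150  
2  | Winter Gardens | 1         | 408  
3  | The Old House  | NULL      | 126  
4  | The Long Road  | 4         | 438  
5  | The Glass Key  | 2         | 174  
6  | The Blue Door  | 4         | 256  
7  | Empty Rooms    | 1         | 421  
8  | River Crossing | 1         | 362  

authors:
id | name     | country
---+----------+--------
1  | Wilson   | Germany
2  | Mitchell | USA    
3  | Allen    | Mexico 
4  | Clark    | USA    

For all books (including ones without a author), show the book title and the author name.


LEFT JOIN keeps every row from books (the left table); where author_id has no match in authors, the author columns become NULL. Walk through each book:
  - book 1 (Falling Leaves): author_id=3 -> matches Allen
  - book 2 (Winter Gardens): author_id=1 -> matches Wilson
  - book 3 (The Old House): author_id=NULL, no match -> kept with NULL
  - book 4 (The Long Road): author_id=4 -> matches Clark
  - book 5 (The Glass Key): author_id=2 -> matches Mitchell
  - book 6 (The Blue Door): author_id=4 -> matches Clark
  - book 7 (Empty Rooms): author_id=1 -> matches Wilson
  - book 8 (River Crossing): author_id=1 -> matches Wilson
All 8 rows appear; 1 has NULL author.

SQL:
SELECT a.title, b.name AS author
FROM books a
LEFT JOIN authors b ON a.author_id = b.id

Result:
title          | author  
---------------+---------
Falling Leaves | Allen   
Winter Gardens | Wilson  
The Old House  | NULL    
The Long Road  | Clark   
The Glass Key  | Mitchell
The Blue Door  | Clark   
Empty Rooms    | Wilson  
River Crossing | Wilson  


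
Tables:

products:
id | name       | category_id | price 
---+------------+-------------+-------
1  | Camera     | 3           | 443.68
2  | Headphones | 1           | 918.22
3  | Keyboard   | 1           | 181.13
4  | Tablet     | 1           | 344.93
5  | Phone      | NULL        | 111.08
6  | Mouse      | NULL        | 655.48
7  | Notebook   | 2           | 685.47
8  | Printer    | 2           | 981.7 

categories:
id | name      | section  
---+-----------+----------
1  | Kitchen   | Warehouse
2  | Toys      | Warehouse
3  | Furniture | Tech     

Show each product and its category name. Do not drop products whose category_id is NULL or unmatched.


LEFT JOIN keeps every row from products (the left table); where category_id has no match in categories, the category columns become NULL. Walk through each product:
  - product 1 (Camera): category_id=3 -> matches Furniture
  - product 2 (Headphones): category_id=1 -> matches Kitchen
  - product 3 (Keyboard): category_id=1 -> matches Kitchen
  - product 4 (Tablet): category_id=1 -> matches Kitchen
  - product 5 (Phone): category_id=NULL, no match -> kept with NULL
  - product 6 (Mouse): category_id=NULL, no match -> kept with NULL
  - product 7 (Notebook): category_id=2 -> matches Toys
  - product 8 (Printer): category_id=2 -> matches Toys
All 8 rows appear; 2 have NULL category.

SQL:
SELECT a.name, b.name AS category
FROM products a
LEFT JOIN categories b ON a.category_id = b.id

Result:
name       | category 
-----------+----------
Camera     | Furniture
Headphones | Kitchen  
Keyboard   | Kitchen  
Tablet     | Kitchen  
Phone      | NULL     
Mouse      | NULL     
Notebook   | Toys     
Printer    | Toys     


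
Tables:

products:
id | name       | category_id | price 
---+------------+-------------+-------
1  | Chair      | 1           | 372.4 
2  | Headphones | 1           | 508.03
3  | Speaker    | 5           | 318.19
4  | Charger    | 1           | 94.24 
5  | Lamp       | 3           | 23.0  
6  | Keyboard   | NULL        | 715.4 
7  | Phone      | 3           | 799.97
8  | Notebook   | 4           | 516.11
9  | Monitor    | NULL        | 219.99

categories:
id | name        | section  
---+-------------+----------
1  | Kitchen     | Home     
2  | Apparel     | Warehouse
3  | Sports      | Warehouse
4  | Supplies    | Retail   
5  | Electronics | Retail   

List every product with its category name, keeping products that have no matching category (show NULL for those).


LEFT JOIN keeps every row from products (the left table); where category_id has no match in categories, the category columns become NULL. Walk through each product:
  - product 1 (Chair): category_id=1 -> matches Kitchen
  - product 2 (Headphones): category_id=1 -> matches Kitchen
  - product 3 (Speaker): category_id=5 -> matches Electronics
  - product 4 (Charger): category_id=1 -> matches Kitchen
  - product 5 (Lamp): category_id=3 -> matches Sports
  - product 6 (Keyboard): category_id=NULL, no match -> kept with NULL
  - product 7 (Phone): category_id=3 -> matches Sports
  - product 8 (Notebook): category_id=4 -> matches Supplies
  - product 9 (Monitor): category_id=NULL, no match -> kept with NULL
All 9 rows appear; 2 have NULL category.

SQL:
SELECT a.name, b.name AS category
FROM products a
LEFT JOIN categories b ON a.category_id = b.id

Result:
name       | category   
-----------+------------
Chair      | Kitchen    
Headphones | Kitchen    
Speaker    | Electronics
Charger    | Kitchen    
Lamp       | Sports     
Keyboard   | NULL       
Phone      | Sports     
Notebook   | Supplies   
Monitor    | NULL       


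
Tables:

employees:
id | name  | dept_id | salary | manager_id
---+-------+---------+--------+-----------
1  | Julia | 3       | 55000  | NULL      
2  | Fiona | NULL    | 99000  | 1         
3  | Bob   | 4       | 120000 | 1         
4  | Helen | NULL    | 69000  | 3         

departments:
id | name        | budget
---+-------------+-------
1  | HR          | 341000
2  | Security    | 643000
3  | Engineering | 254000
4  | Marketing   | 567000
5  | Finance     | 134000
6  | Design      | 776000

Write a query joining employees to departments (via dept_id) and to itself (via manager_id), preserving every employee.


Two LEFT JOINs from the same base table employees: one to departments via dept_id, one to employees itself via manager_id. Both are LEFT so every employee is preserved.
Match against departments:
  - employee 1 (Julia): dept_id=3 -> matches Engineering
  - employee 2 (Fiona): dept_id=NULL, no match -> kept with NULL
  - employee 3 (Bob): dept_id=4 -> matches Marketing
  - employee 4 (Helen): dept_id=NULL, no match -> kept with NULL
Match against employees (self):
  - employee 1 (Julia): manager_id=NULL -> NULL
  - employee 2 (Fiona): manager_id=1 -> Julia
  - employee 3 (Bob): manager_id=1 -> Julia
  - employee 4 (Helen): manager_id=3 -> Bob

SQL:
SELECT a.name, b.name AS department, c.name AS manager
FROM employees a
LEFT JOIN departments b ON a.dept_id = b.id
LEFT JOIN employees c ON a.manager_id = c.id

Result:
name  | department  | manager
------+-------------+--------
Julia | Engineering | NULL   
Fiona | NULL        | Julia  
Bob   | Marketing   | Julia  
Helen | NULL        | Bob    


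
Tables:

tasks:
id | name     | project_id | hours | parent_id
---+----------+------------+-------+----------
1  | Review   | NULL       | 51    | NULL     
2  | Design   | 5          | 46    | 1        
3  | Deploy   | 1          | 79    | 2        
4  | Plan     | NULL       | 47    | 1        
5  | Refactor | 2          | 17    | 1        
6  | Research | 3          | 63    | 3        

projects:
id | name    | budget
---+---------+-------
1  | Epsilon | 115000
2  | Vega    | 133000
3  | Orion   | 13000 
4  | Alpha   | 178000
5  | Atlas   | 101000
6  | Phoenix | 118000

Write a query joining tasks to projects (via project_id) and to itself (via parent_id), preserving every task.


Two LEFT JOINs from the same base table tasks: one to projects via project_id, one to tasks itself via parent_id. Both are LEFT so every task is preserved.
Match against projects:
  - task 1 (Review): project_id=NULL, no match -> kept with NULL
  - task 2 (Design): project_id=5 -> matches Atlas
  - task 3 (Deploy): project_id=1 -> matches Epsilon
  - task 4 (Plan): project_id=NULL, no match -> kept with NULL
  - task 5 (Refactor): project_id=2 -> matches Vega
  - task 6 (Research): project_id=3 -> matches Orion
Match against tasks (self):
  - task 1 (Review): parent_id=NULL -> NULL
  - task 2 (Design): parent_id=1 -> Review
  - task 3 (Deploy): parent_id=2 -> Design
  - task 4 (Plan): parent_id=1 -> Review
  - task 5 (Refactor): parent_id=1 -> Review
  - task 6 (Research): parent_id=3 -> Deploy

SQL:
SELECT a.name, b.name AS project, c.name AS parent
FROM tasks a
LEFT JOIN projects b ON a.project_id = b.id
LEFT JOIN tasks c ON a.parent_id = c.id

Result:
name     | project | parent
---------+---------+-------
Review   | NULL    | NULL  
Design   | Atlas   | Review
Deploy   | Epsilon | Design
Plan     | NULL    | Review
Refactor | Vega    | Review
Research | Orion   | Deploy


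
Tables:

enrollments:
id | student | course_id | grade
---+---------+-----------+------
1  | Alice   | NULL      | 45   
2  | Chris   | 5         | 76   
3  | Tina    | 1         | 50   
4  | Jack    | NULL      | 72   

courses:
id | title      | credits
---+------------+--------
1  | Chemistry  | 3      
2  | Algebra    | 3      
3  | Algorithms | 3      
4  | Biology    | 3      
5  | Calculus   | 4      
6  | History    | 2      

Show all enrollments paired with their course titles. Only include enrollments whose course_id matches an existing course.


INNER JOIN keeps only enrollments rows whose course_id matches an id in courses. Walk through each enrollment:
  - enrollment 1 (Alice): course_id=NULL, no match -> dropped
  - enrollment 2 (Chris): course_id=5 -> matches Calculus
  - enrollment 3 (Tina): course_id=1 -> matches Chemistry
  - enrollment 4 (Jack): course_id=NULL, no match -> dropped
So 2 of 4 rows are dropped.

SQL:
SELECT a.student, b.title AS course
FROM enrollments a
INNER JOIN courses b ON a.course_id = b.id

Result:
student | course   
--------+----------
Chris   | Calculus 
Tina    | Chemistry


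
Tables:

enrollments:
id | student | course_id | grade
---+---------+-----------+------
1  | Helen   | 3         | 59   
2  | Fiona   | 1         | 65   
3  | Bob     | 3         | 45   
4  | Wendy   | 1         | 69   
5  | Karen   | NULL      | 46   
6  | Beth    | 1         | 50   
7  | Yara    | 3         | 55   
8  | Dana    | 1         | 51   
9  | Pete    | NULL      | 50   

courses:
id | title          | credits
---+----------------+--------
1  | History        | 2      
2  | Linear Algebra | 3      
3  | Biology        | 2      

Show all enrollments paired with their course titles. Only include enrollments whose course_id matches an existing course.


INNER JOIN keeps only enrollments rows whose course_id matches an id in courses. Walk through each enrollment:
  - enrollment 1 (Helen): course_id=3 -> matches Biology
  - enrollment 2 (Fiona): course_id=1 -> matches History
  - enrollment 3 (Bob): course_id=3 -> matches Biology
  - enrollment 4 (Wendy): course_id=1 -> matches History
  - enrollment 5 (Karen): course_id=NULL, no match -> dropped
  - enrollment 6 (Beth): course_id=1 -> matches History
  - enrollment 7 (Yara): course_id=3 -> matches Biology
  - enrollment 8 (Dana): course_id=1 -> matches History
  - enrollment 9 (Pete): course_id=NULL, no match -> dropped
So 2 of 9 rows are dropped.

SQL:
SELECT a.student, b.title AS course
FROM enrollments a
INNER JOIN courses b ON a.course_id = b.id

Result:
student | course 
--------+--------
Helen   | Biology
Fiona   | History
Bob     | Biology
Wendy   | History
Beth    | History
Yara    | Biology
Dana    | History


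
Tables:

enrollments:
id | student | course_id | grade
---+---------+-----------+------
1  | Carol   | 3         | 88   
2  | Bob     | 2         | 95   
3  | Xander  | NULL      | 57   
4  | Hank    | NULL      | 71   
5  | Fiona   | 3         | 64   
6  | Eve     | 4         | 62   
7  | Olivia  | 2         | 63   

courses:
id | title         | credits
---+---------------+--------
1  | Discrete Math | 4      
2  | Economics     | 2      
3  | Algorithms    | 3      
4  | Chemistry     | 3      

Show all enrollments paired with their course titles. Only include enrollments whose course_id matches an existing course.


INNER JOIN keeps only enrollments rows whose course_id matches an id in courses. Walk through each enrollment:
  - enrollment 1 (Carol): course_id=3 -> matches Algorithms
  - enrollment 2 (Bob): course_id=2 -> matches Economics
  - enrollment 3 (Xander): course_id=NULL, no match -> dropped
  - enrollment 4 (Hank): course_id=NULL, no match -> dropped
  - enrollment 5 (Fiona): course_id=3 -> matches Algorithms
  - enrollment 6 (Eve): course_id=4 -> matches Chemistry
  - enrollment 7 (Olivia): course_id=2 -> matches Economics
So 2 of 7 rows are dropped.

SQL:
SELECT a.student, b.title AS course
FROM enrollments a
INNER JOIN courses b ON a.course_id = b.id

Result:
student | course    
--------+-----------
Carol   | Algorithms
Bob     | Economics 
Fiona   | Algorithms
Eve     | Chemistry 
Olivia  | Economics 


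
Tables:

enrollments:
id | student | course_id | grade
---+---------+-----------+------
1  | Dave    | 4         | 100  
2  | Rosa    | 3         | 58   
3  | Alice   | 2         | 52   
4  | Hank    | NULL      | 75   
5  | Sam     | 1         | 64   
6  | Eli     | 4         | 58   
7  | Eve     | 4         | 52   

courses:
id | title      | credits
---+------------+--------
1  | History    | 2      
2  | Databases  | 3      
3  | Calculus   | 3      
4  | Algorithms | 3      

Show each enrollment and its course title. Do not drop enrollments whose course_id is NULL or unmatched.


LEFT JOIN keeps every row from enrollments (the left table); where course_id has no match in courses, the course columns become NULL. Walk through each enrollment:
  - enrollment 1 (Dave): course_id=4 -> matches Algorithms
  - enrollment 2 (Rosa): course_id=3 -> matches Calculus
  - enrollment 3 (Alice): course_id=2 -> matches Databases
  - enrollment 4 (Hank): course_id=NULL, no match -> kept with NULL
  - enrollment 5 (Sam): course_id=1 -> matches History
  - enrollment 6 (Eli): course_id=4 -> matches Algorithms
  - enrollment 7 (Eve): course_id=4 -> matches Algorithms
All 7 rows appear; 1 has NULL course.

SQL:
SELECT a.student, b.title AS course
FROM enrollments a
LEFT JOIN courses b ON a.course_id = b.id

Result:
student | course    
--------+-----------
Dave    | Algorithms
Rosa    | Calculus  
Alice   | Databases 
Hank    | NULL      
Sam     | History   
Eli     | Algorithms
Eve     | Algorithms


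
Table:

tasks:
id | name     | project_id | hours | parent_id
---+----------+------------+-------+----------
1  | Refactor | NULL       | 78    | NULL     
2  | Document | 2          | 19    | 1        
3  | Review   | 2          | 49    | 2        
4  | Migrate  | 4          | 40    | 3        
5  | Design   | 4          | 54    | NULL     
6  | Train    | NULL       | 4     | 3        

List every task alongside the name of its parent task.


This is a self-join: tasks is joined to a second copy of itself, matching each row's parent_id to another row's id. Use LEFT JOIN so rows with parent_id=NULL are kept.
  - task 1 (Refactor): parent_id=NULL -> NULL
  - task 2 (Document): parent_id=1 -> Refactor
  - task 3 (Review): parent_id=2 -> Document
  - task 4 (Migrate): parent_id=3 -> Review
  - task 5 (Design): parent_id=NULL -> NULL
  - task 6 (Train): parent_id=3 -> Review

SQL:
SELECT a.name AS item, b.name AS parent
FROM tasks a
LEFT JOIN tasks b ON a.parent_id = b.id

Result:
item     | parent  
---------+---------
Refactor | NULL    
Document | Refactor
Review   | Document
Migrate  | Review  
Design   | NULL    
Train    | Review  


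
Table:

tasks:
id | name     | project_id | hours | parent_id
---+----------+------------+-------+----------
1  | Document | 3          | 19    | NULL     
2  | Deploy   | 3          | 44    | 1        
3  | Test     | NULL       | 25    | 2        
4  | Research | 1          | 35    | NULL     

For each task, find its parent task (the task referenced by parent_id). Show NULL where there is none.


This is a self-join: tasks is joined to a second copy of itself, matching each row's parent_id to another row's id. Use LEFT JOIN so rows with parent_id=NULL are kept.
  - task 1 (Document): parent_id=NULL -> NULL
  - task 2 (Deploy): parent_id=1 -> Document
  - task 3 (Test): parent_id=2 -> Deploy
  - task 4 (Research): parent_id=NULL -> NULL

SQL:
SELECT a.name AS item, b.name AS parent
FROM tasks a
LEFT JOIN tasks b ON a.parent_id = b.id

Result:
item     | parent  
---------+---------
Document | NULL    
Deploy   | Document
Test     | Deploy  
Research | NULL    
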